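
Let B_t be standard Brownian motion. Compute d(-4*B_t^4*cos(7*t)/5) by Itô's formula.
d(-4*B_t^4*cos(7*t)/5) = (4*B_t^2*(7*B_t^2*sin(7*t) - 6*cos(7*t))/5) dt + (-16*B_t^3*cos(7*t)/5) dB_t

Itô's formula for f(t, x): d f(t, B_t) = (f_t + (1/2) f_xx) dt + f_x dB_t. Compute partials of f(t, x) = -4*x^4*cos(7*t)/5:
  f_t(t,x)  = 28*x^4*sin(7*t)/5
  f_x(t,x)  = -16*x^3*cos(7*t)/5
  f_xx(t,x) = -48*x^2*cos(7*t)/5
Assemble drift = f_t + (1/2) f_xx = 4*x^2*(7*x^2*sin(7*t) - 6*cos(7*t))/5 and diffusion = f_x = -16*x^3*cos(7*t)/5. Substituting x = B_t:
  d(-4*B_t^4*cos(7*t)/5) = (4*B_t^2*(7*B_t^2*sin(7*t) - 6*cos(7*t))/5) dt + (-16*B_t^3*cos(7*t)/5) dB_t.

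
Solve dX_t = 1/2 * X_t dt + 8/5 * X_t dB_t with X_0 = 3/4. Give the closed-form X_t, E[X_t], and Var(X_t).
X_t = 3/4 * exp((-39/50) t + (8/5) B_t); E[X_t] = 3*exp(t/2)/4; Var(X_t) = 9*(exp(64*t/25) - 1)*exp(t)/16

For GBM dX = mu X dt + sigma X dB with X_0 = x_0, apply Itô to Y = log X: dY = (mu - sigma^2/2) dt + sigma dB, so Y_t = log(x_0) + (mu - sigma^2/2) t + sigma B_t and hence X_t = x_0 * exp((mu - sigma^2/2) t + sigma B_t).
With mu = 1/2, sigma = 8/5, x_0 = 3/4, this gives:
  X_t = 3/4 * exp((-39/50) * t + (8/5) * B_t).
Since sigma*B_t ~ Normal(0, sigma^2 t), E[exp(sigma*B_t)] = exp(sigma^2 t / 2); so E[X_t] = x_0 * exp((mu - sigma^2/2) t) * exp(sigma^2 t / 2) = x_0 * exp(mu t) = 3*exp(t/2)/4.
Var(X_t) = E[X_t^2] - (E[X_t])^2 = x_0^2 * exp(2 mu t) * (exp(sigma^2 t) - 1) = 9*(exp(64*t/25) - 1)*exp(t)/16.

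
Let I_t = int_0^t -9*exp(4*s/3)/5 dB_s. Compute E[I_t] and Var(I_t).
E[I_t] = 0; Var(I_t) = 243*exp(8*t/3)/200 - 243/200

The Itô integral of a deterministic integrand f(s) has mean 0 because each increment f(s) * (B_{s+ds} - B_s) has mean 0. By the Itô isometry:
  Var( int_0^t f(s) dB_s ) = E[ (int_0^t f(s) dB_s)^2 ] = int_0^t f(s)^2 ds.
Here f(s) = -9*exp(4*s/3)/5, so f(s)^2 = 81*exp(8*s/3)/25. Integrate:
  int_0^t (81*exp(8*s/3)/25) ds = 243*exp(8*t/3)/200 - 243/200.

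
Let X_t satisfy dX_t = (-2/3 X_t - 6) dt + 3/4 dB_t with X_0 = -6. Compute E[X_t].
E[X_t] = -9 + 3*exp(-2*t/3)

Taking expectations and using E[dB_t] = 0, the mean m(t) = E[X_t] satisfies the ODE m'(t) = a m(t) + b with m(0) = x_0. With a = -2/3, b = -6, x_0 = -6, the solution is
  m(t) = x_0 * exp(a t) + (b/a) * (exp(a t) - 1)
       = (-6) * exp((-2/3) t) + ((-6)/(-2/3)) * (exp((-2/3) t) - 1)
       = -9 + 3*exp(-2*t/3).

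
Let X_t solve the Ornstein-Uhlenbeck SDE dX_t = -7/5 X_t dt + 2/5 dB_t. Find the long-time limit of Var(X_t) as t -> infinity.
lim Var(X_t) = 2/35

The OU SDE dX = -theta X dt + sigma dB admits the integrating factor exp(theta t): d(exp(theta t) X_t) = sigma exp(theta t) dB_t. Integrating from 0 to t gives X_t = x_0 * exp(-theta t) + sigma * int_0^t exp(-theta (t-s)) dB_s for any initial x_0. The Itô integral has variance (by the Itô isometry) sigma^2 * int_0^t exp(-2 theta (t - s)) ds = sigma^2 * (1 - exp(-2 theta t)) / (2 theta), independent of x_0.
With theta = 7/5, sigma = 2/5:
  Var(X_t) = (2/5)^2 * (1 - exp(-2*7/5 t)) / (2 * 7/5) = 2/35 - 2*exp(-14*t/5)/35.
As t -> infinity, exp(-2*7/5 t) -> 0, so the stationary variance is sigma^2 / (2 theta) = 2/35.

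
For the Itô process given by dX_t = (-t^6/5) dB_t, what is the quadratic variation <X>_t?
<X>_t = t^13/325

For an Itô process dX_t = a(t) dt + b(t) dB_t, the quadratic variation is <X>_t = int_0^t b(s)^2 ds (the drift term does not contribute). Here b(s) = -s^6/5, so
  b(s)^2 = s^12/25.
Integrating from 0 to t:
  <X>_t = int_0^t (s^12/25) ds = t^13/325.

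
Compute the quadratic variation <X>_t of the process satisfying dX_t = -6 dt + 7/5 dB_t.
<X>_t = 49*t/25

For an Itô process dX_t = a(t) dt + b(t) dB_t, the quadratic variation is <X>_t = int_0^t b(s)^2 ds (the drift term does not contribute). Here b(s) = 7/5, so
  b(s)^2 = 49/25.
Integrating from 0 to t:
  <X>_t = int_0^t (49/25) ds = 49*t/25.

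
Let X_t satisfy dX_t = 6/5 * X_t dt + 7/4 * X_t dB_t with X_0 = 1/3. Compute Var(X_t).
Var(X_t) = (exp(49*t/16) - 1)*exp(12*t/5)/9

For GBM dX = mu X dt + sigma X dB with X_0 = x_0, apply Itô to Y = log X: dY = (mu - sigma^2/2) dt + sigma dB, so Y_t = log(x_0) + (mu - sigma^2/2) t + sigma B_t and hence X_t = x_0 * exp((mu - sigma^2/2) t + sigma B_t).
With mu = 6/5, sigma = 7/4, x_0 = 1/3, this gives:
  X_t = 1/3 * exp((-53/160) * t + (7/4) * B_t).
Since sigma*B_t ~ Normal(0, sigma^2 t), E[exp(sigma*B_t)] = exp(sigma^2 t / 2); so E[X_t] = x_0 * exp((mu - sigma^2/2) t) * exp(sigma^2 t / 2) = x_0 * exp(mu t) = exp(6*t/5)/3.
Var(X_t) = E[X_t^2] - (E[X_t])^2 = x_0^2 * exp(2 mu t) * (exp(sigma^2 t) - 1) = (exp(49*t/16) - 1)*exp(12*t/5)/9.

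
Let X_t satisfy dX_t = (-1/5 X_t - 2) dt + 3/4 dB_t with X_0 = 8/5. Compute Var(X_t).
Var(X_t) = 45/32 - 45*exp(-2*t/5)/32

The variance V(t) = Var(X_t) satisfies V'(t) = 2 a V(t) + c^2 with V(0) = 0 (drift coefficient is linear in X, diffusion is constant). With a = -1/5, c = 3/4, the solution is
  V(t) = (c^2 / (2 a)) * (exp(2 a t) - 1)
       = ((3/4)^2 / (2*(-1/5))) * (exp((-2/5) t) - 1)
       = 45/32 - 45*exp(-2*t/5)/32.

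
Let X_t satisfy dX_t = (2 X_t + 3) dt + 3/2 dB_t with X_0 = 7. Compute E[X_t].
E[X_t] = 17*exp(2*t)/2 - 3/2

Taking expectations and using E[dB_t] = 0, the mean m(t) = E[X_t] satisfies the ODE m'(t) = a m(t) + b with m(0) = x_0. With a = 2, b = 3, x_0 = 7, the solution is
  m(t) = x_0 * exp(a t) + (b/a) * (exp(a t) - 1)
       = 7 * exp(2 t) + (3/2) * (exp(2 t) - 1)
       = 17*exp(2*t)/2 - 3/2.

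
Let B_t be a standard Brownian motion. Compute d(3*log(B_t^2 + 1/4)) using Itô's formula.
d(3*log(B_t^2 + 1/4)) = (12*(1 - 4*B_t^2)/(4*B_t^2 + 1)^2) dt + (24*B_t/(4*B_t^2 + 1)) dB_t

Itô's formula for f(B_t) gives d f(B_t) = f'(B_t) dB_t + (1/2) f''(B_t) dt. Compute derivatives of f(x) = 3*log(x^2 + 1/4):
  f'(x)  = 24*x/(4*x^2 + 1)
  f''(x) = 24*(1 - 4*x^2)/(4*x^2 + 1)^2
Substitute x = B_t and multiply the f'' term by 1/2:
  drift     = (1/2) * (24*(1 - 4*x^2)/(4*x^2 + 1)^2) evaluated at B_t = 12*(1 - 4*B_t^2)/(4*B_t^2 + 1)^2
  diffusion = (24*x/(4*x^2 + 1)) evaluated at B_t = 24*B_t/(4*B_t^2 + 1)
Therefore d(3*log(B_t^2 + 1/4)) = (12*(1 - 4*B_t^2)/(4*B_t^2 + 1)^2) dt + (24*B_t/(4*B_t^2 + 1)) dB_t.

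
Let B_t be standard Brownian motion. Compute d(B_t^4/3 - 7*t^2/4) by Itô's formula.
d(B_t^4/3 - 7*t^2/4) = (2*B_t^2 - 7*t/2) dt + (4*B_t^3/3) dB_t

Itô's formula for f(t, x): d f(t, B_t) = (f_t + (1/2) f_xx) dt + f_x dB_t. Compute partials of f(t, x) = -7*t^2/4 + x^4/3:
  f_t(t,x)  = -7*t/2
  f_x(t,x)  = 4*x^3/3
  f_xx(t,x) = 4*x^2
Assemble drift = f_t + (1/2) f_xx = -7*t/2 + 2*x^2 and diffusion = f_x = 4*x^3/3. Substituting x = B_t:
  d(B_t^4/3 - 7*t^2/4) = (2*B_t^2 - 7*t/2) dt + (4*B_t^3/3) dB_t.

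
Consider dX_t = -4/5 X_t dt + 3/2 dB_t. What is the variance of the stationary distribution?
lim Var(X_t) = 45/32

The OU SDE dX = -theta X dt + sigma dB admits the integrating factor exp(theta t): d(exp(theta t) X_t) = sigma exp(theta t) dB_t. Integrating from 0 to t gives X_t = x_0 * exp(-theta t) + sigma * int_0^t exp(-theta (t-s)) dB_s for any initial x_0. The Itô integral has variance (by the Itô isometry) sigma^2 * int_0^t exp(-2 theta (t - s)) ds = sigma^2 * (1 - exp(-2 theta t)) / (2 theta), independent of x_0.
With theta = 4/5, sigma = 3/2:
  Var(X_t) = (3/2)^2 * (1 - exp(-2*4/5 t)) / (2 * 4/5) = 45/32 - 45*exp(-8*t/5)/32.
As t -> infinity, exp(-2*4/5 t) -> 0, so the stationary variance is sigma^2 / (2 theta) = 45/32.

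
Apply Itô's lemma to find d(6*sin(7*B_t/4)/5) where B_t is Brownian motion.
d(6*sin(7*B_t/4)/5) = (-147*sin(7*B_t/4)/80) dt + (21*cos(7*B_t/4)/10) dB_t

Itô's formula for f(B_t) gives d f(B_t) = f'(B_t) dB_t + (1/2) f''(B_t) dt. Compute derivatives of f(x) = 6*sin(7*x/4)/5:
  f'(x)  = 21*cos(7*x/4)/10
  f''(x) = -147*sin(7*x/4)/40
Substitute x = B_t and multiply the f'' term by 1/2:
  drift     = (1/2) * (-147*sin(7*x/4)/40) evaluated at B_t = -147*sin(7*B_t/4)/80
  diffusion = (21*cos(7*x/4)/10) evaluated at B_t = 21*cos(7*B_t/4)/10
Therefore d(6*sin(7*B_t/4)/5) = (-147*sin(7*B_t/4)/80) dt + (21*cos(7*B_t/4)/10) dB_t.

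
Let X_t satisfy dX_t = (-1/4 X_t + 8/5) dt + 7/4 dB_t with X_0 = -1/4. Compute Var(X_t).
Var(X_t) = 49/8 - 49*exp(-t/2)/8

The variance V(t) = Var(X_t) satisfies V'(t) = 2 a V(t) + c^2 with V(0) = 0 (drift coefficient is linear in X, diffusion is constant). With a = -1/4, c = 7/4, the solution is
  V(t) = (c^2 / (2 a)) * (exp(2 a t) - 1)
       = ((7/4)^2 / (2*(-1/4))) * (exp((-1/2) t) - 1)
       = 49/8 - 49*exp(-t/2)/8.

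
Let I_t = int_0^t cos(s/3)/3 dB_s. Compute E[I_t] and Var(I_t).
E[I_t] = 0; Var(I_t) = t/18 + sin(2*t/3)/12

The Itô integral of a deterministic integrand f(s) has mean 0 because each increment f(s) * (B_{s+ds} - B_s) has mean 0. By the Itô isometry:
  Var( int_0^t f(s) dB_s ) = E[ (int_0^t f(s) dB_s)^2 ] = int_0^t f(s)^2 ds.
Here f(s) = cos(s/3)/3, so f(s)^2 = cos(s/3)^2/9. Integrate:
  int_0^t (cos(s/3)^2/9) ds = t/18 + sin(2*t/3)/12.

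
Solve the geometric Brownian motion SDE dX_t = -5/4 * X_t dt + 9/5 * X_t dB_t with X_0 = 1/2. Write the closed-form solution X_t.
X_t = 1/2 * exp((-287/100) * t + (9/5) * B_t)

For GBM dX = mu X dt + sigma X dB with X_0 = x_0, apply Itô to Y = log X: dY = (mu - sigma^2/2) dt + sigma dB, so Y_t = log(x_0) + (mu - sigma^2/2) t + sigma B_t and hence X_t = x_0 * exp((mu - sigma^2/2) t + sigma B_t).
With mu = -5/4, sigma = 9/5, x_0 = 1/2, this gives:
  X_t = 1/2 * exp((-287/100) * t + (9/5) * B_t).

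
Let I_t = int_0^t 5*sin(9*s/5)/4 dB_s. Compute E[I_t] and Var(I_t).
E[I_t] = 0; Var(I_t) = 25*t/32 - 125*sin(18*t/5)/576

The Itô integral of a deterministic integrand f(s) has mean 0 because each increment f(s) * (B_{s+ds} - B_s) has mean 0. By the Itô isometry:
  Var( int_0^t f(s) dB_s ) = E[ (int_0^t f(s) dB_s)^2 ] = int_0^t f(s)^2 ds.
Here f(s) = 5*sin(9*s/5)/4, so f(s)^2 = 25*sin(9*s/5)^2/16. Integrate:
  int_0^t (25*sin(9*s/5)^2/16) ds = 25*t/32 - 125*sin(18*t/5)/576.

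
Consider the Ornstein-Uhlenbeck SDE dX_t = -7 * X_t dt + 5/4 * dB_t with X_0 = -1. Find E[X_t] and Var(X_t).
E[X_t] = -exp(-7*t); Var(X_t) = 25/224 - 25*exp(-14*t)/224

The OU SDE dX = -theta X dt + sigma dB admits the integrating factor exp(theta t): d(exp(theta t) X_t) = sigma exp(theta t) dB_t. Integrating from 0 to t:
  X_t = x_0 * exp(-theta t) + sigma * int_0^t exp(-theta (t-s)) dB_s.
The Itô integral has mean 0 and (by the Itô isometry) variance sigma^2 * int_0^t exp(-2 theta (t - s)) ds = sigma^2 * (1 - exp(-2 theta t)) / (2 theta).
With theta = 7, sigma = 5/4, x_0 = -1:
  E[X_t] = -1 * exp(-7 t) = -exp(-7*t)
  Var(X_t) = (5/4)^2 * (1 - exp(-2*7 t)) / (2 * 7) = 25/224 - 25*exp(-14*t)/224.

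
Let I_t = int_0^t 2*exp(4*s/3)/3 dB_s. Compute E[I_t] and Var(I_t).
E[I_t] = 0; Var(I_t) = exp(8*t/3)/6 - 1/6

The Itô integral of a deterministic integrand f(s) has mean 0 because each increment f(s) * (B_{s+ds} - B_s) has mean 0. By the Itô isometry:
  Var( int_0^t f(s) dB_s ) = E[ (int_0^t f(s) dB_s)^2 ] = int_0^t f(s)^2 ds.
Here f(s) = 2*exp(4*s/3)/3, so f(s)^2 = 4*exp(8*s/3)/9. Integrate:
  int_0^t (4*exp(8*s/3)/9) ds = exp(8*t/3)/6 - 1/6.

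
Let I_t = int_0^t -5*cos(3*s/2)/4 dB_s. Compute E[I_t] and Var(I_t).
E[I_t] = 0; Var(I_t) = 25*t/32 + 25*sin(3*t)/96

The Itô integral of a deterministic integrand f(s) has mean 0 because each increment f(s) * (B_{s+ds} - B_s) has mean 0. By the Itô isometry:
  Var( int_0^t f(s) dB_s ) = E[ (int_0^t f(s) dB_s)^2 ] = int_0^t f(s)^2 ds.
Here f(s) = -5*cos(3*s/2)/4, so f(s)^2 = 25*cos(3*s/2)^2/16. Integrate:
  int_0^t (25*cos(3*s/2)^2/16) ds = 25*t/32 + 25*sin(3*t)/96.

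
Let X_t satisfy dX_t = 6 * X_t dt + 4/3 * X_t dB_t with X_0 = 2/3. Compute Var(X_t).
Var(X_t) = 4*(exp(16*t/9) - 1)*exp(12*t)/9

For GBM dX = mu X dt + sigma X dB with X_0 = x_0, apply Itô to Y = log X: dY = (mu - sigma^2/2) dt + sigma dB, so Y_t = log(x_0) + (mu - sigma^2/2) t + sigma B_t and hence X_t = x_0 * exp((mu - sigma^2/2) t + sigma B_t).
With mu = 6, sigma = 4/3, x_0 = 2/3, this gives:
  X_t = 2/3 * exp((46/9) * t + (4/3) * B_t).
Since sigma*B_t ~ Normal(0, sigma^2 t), E[exp(sigma*B_t)] = exp(sigma^2 t / 2); so E[X_t] = x_0 * exp((mu - sigma^2/2) t) * exp(sigma^2 t / 2) = x_0 * exp(mu t) = 2*exp(6*t)/3.
Var(X_t) = E[X_t^2] - (E[X_t])^2 = x_0^2 * exp(2 mu t) * (exp(sigma^2 t) - 1) = 4*(exp(16*t/9) - 1)*exp(12*t)/9.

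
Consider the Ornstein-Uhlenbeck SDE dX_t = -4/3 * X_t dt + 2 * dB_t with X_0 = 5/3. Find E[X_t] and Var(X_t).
E[X_t] = 5*exp(-4*t/3)/3; Var(X_t) = 3/2 - 3*exp(-8*t/3)/2

The OU SDE dX = -theta X dt + sigma dB admits the integrating factor exp(theta t): d(exp(theta t) X_t) = sigma exp(theta t) dB_t. Integrating from 0 to t:
  X_t = x_0 * exp(-theta t) + sigma * int_0^t exp(-theta (t-s)) dB_s.
The Itô integral has mean 0 and (by the Itô isometry) variance sigma^2 * int_0^t exp(-2 theta (t - s)) ds = sigma^2 * (1 - exp(-2 theta t)) / (2 theta).
With theta = 4/3, sigma = 2, x_0 = 5/3:
  E[X_t] = 5/3 * exp(-4/3 t) = 5*exp(-4*t/3)/3
  Var(X_t) = (2)^2 * (1 - exp(-2*4/3 t)) / (2 * 4/3) = 3/2 - 3*exp(-8*t/3)/2.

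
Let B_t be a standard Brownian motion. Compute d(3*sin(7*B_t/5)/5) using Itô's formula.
d(3*sin(7*B_t/5)/5) = (-147*sin(7*B_t/5)/250) dt + (21*cos(7*B_t/5)/25) dB_t

Itô's formula for f(B_t) gives d f(B_t) = f'(B_t) dB_t + (1/2) f''(B_t) dt. Compute derivatives of f(x) = 3*sin(7*x/5)/5:
  f'(x)  = 21*cos(7*x/5)/25
  f''(x) = -147*sin(7*x/5)/125
Substitute x = B_t and multiply the f'' term by 1/2:
  drift     = (1/2) * (-147*sin(7*x/5)/125) evaluated at B_t = -147*sin(7*B_t/5)/250
  diffusion = (21*cos(7*x/5)/25) evaluated at B_t = 21*cos(7*B_t/5)/25
Therefore d(3*sin(7*B_t/5)/5) = (-147*sin(7*B_t/5)/250) dt + (21*cos(7*B_t/5)/25) dB_t.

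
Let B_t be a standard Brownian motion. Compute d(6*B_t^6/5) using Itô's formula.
d(6*B_t^6/5) = (18*B_t^4) dt + (36*B_t^5/5) dB_t

Itô's formula for f(B_t) gives d f(B_t) = f'(B_t) dB_t + (1/2) f''(B_t) dt. Compute derivatives of f(x) = 6*x^6/5:
  f'(x)  = 36*x^5/5
  f''(x) = 36*x^4
Substitute x = B_t and multiply the f'' term by 1/2:
  drift     = (1/2) * (36*x^4) evaluated at B_t = 18*B_t^4
  diffusion = (36*x^5/5) evaluated at B_t = 36*B_t^5/5
Therefore d(6*B_t^6/5) = (18*B_t^4) dt + (36*B_t^5/5) dB_t.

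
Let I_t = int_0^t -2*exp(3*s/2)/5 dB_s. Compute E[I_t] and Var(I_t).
E[I_t] = 0; Var(I_t) = 4*exp(3*t)/75 - 4/75

The Itô integral of a deterministic integrand f(s) has mean 0 because each increment f(s) * (B_{s+ds} - B_s) has mean 0. By the Itô isometry:
  Var( int_0^t f(s) dB_s ) = E[ (int_0^t f(s) dB_s)^2 ] = int_0^t f(s)^2 ds.
Here f(s) = -2*exp(3*s/2)/5, so f(s)^2 = 4*exp(3*s)/25. Integrate:
  int_0^t (4*exp(3*s)/25) ds = 4*exp(3*t)/75 - 4/75.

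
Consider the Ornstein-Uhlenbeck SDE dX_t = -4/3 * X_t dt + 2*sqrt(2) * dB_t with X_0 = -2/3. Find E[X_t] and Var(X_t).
E[X_t] = -2*exp(-4*t/3)/3; Var(X_t) = 3 - 3*exp(-8*t/3)

The OU SDE dX = -theta X dt + sigma dB admits the integrating factor exp(theta t): d(exp(theta t) X_t) = sigma exp(theta t) dB_t. Integrating from 0 to t:
  X_t = x_0 * exp(-theta t) + sigma * int_0^t exp(-theta (t-s)) dB_s.
The Itô integral has mean 0 and (by the Itô isometry) variance sigma^2 * int_0^t exp(-2 theta (t - s)) ds = sigma^2 * (1 - exp(-2 theta t)) / (2 theta).
With theta = 4/3, sigma = 2*sqrt(2), x_0 = -2/3:
  E[X_t] = -2/3 * exp(-4/3 t) = -2*exp(-4*t/3)/3
  Var(X_t) = (2*sqrt(2))^2 * (1 - exp(-2*4/3 t)) / (2 * 4/3) = 3 - 3*exp(-8*t/3).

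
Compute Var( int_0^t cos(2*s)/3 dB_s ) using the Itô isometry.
Var = t/18 + sin(4*t)/72

The Itô integral of a deterministic integrand f(s) has mean 0 because each increment f(s) * (B_{s+ds} - B_s) has mean 0. By the Itô isometry:
  Var( int_0^t f(s) dB_s ) = E[ (int_0^t f(s) dB_s)^2 ] = int_0^t f(s)^2 ds.
Here f(s) = cos(2*s)/3, so f(s)^2 = cos(2*s)^2/9. Integrate:
  int_0^t (cos(2*s)^2/9) ds = t/18 + sin(4*t)/72.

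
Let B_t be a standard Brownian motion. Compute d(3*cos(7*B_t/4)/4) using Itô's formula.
d(3*cos(7*B_t/4)/4) = (-147*cos(7*B_t/4)/128) dt + (-21*sin(7*B_t/4)/16) dB_t

Itô's formula for f(B_t) gives d f(B_t) = f'(B_t) dB_t + (1/2) f''(B_t) dt. Compute derivatives of f(x) = 3*cos(7*x/4)/4:
  f'(x)  = -21*sin(7*x/4)/16
  f''(x) = -147*cos(7*x/4)/64
Substitute x = B_t and multiply the f'' term by 1/2:
  drift     = (1/2) * (-147*cos(7*x/4)/64) evaluated at B_t = -147*cos(7*B_t/4)/128
  diffusion = (-21*sin(7*x/4)/16) evaluated at B_t = -21*sin(7*B_t/4)/16
Therefore d(3*cos(7*B_t/4)/4) = (-147*cos(7*B_t/4)/128) dt + (-21*sin(7*B_t/4)/16) dB_t.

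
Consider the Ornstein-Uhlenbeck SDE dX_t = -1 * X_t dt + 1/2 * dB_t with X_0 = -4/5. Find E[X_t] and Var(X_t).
E[X_t] = -4*exp(-t)/5; Var(X_t) = 1/8 - exp(-2*t)/8

The OU SDE dX = -theta X dt + sigma dB admits the integrating factor exp(theta t): d(exp(theta t) X_t) = sigma exp(theta t) dB_t. Integrating from 0 to t:
  X_t = x_0 * exp(-theta t) + sigma * int_0^t exp(-theta (t-s)) dB_s.
The Itô integral has mean 0 and (by the Itô isometry) variance sigma^2 * int_0^t exp(-2 theta (t - s)) ds = sigma^2 * (1 - exp(-2 theta t)) / (2 theta).
With theta = 1, sigma = 1/2, x_0 = -4/5:
  E[X_t] = -4/5 * exp(-1 t) = -4*exp(-t)/5
  Var(X_t) = (1/2)^2 * (1 - exp(-2*1 t)) / (2 * 1) = 1/8 - exp(-2*t)/8.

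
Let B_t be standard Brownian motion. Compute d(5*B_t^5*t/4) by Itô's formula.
d(5*B_t^5*t/4) = (5*B_t^3*(B_t^2 + 10*t)/4) dt + (25*B_t^4*t/4) dB_t

Itô's formula for f(t, x): d f(t, B_t) = (f_t + (1/2) f_xx) dt + f_x dB_t. Compute partials of f(t, x) = 5*t*x^5/4:
  f_t(t,x)  = 5*x^5/4
  f_x(t,x)  = 25*t*x^4/4
  f_xx(t,x) = 25*t*x^3
Assemble drift = f_t + (1/2) f_xx = 5*x^3*(10*t + x^2)/4 and diffusion = f_x = 25*t*x^4/4. Substituting x = B_t:
  d(5*B_t^5*t/4) = (5*B_t^3*(B_t^2 + 10*t)/4) dt + (25*B_t^4*t/4) dB_t.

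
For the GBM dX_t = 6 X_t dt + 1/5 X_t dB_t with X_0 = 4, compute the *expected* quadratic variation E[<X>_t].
E[<X>_t] = 16*exp(301*t/25)/301 - 16/301

<X>_t = int_0^t ((1/5) * X_s)^2 ds. Taking expectation inside the integral: E[<X>_t] = (1/5)^2 * int_0^t E[X_s^2] ds. For GBM, E[X_s^2] = x_0^2 * exp((2 mu + sigma^2) s). Integrating:
  E[<X>_t] = (1/5)^2 * 4^2 * (exp((2*6 + (1/5)^2) t) - 1) / (2*6 + (1/5)^2)
           = (1/5)^2 * 4^2 * (exp((301/25) t) - 1) / (301/25) = 16*exp(301*t/25)/301 - 16/301.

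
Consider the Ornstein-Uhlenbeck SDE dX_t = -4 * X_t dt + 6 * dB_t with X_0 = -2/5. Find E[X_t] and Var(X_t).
E[X_t] = -2*exp(-4*t)/5; Var(X_t) = 9/2 - 9*exp(-8*t)/2

The OU SDE dX = -theta X dt + sigma dB admits the integrating factor exp(theta t): d(exp(theta t) X_t) = sigma exp(theta t) dB_t. Integrating from 0 to t:
  X_t = x_0 * exp(-theta t) + sigma * int_0^t exp(-theta (t-s)) dB_s.
The Itô integral has mean 0 and (by the Itô isometry) variance sigma^2 * int_0^t exp(-2 theta (t - s)) ds = sigma^2 * (1 - exp(-2 theta t)) / (2 theta).
With theta = 4, sigma = 6, x_0 = -2/5:
  E[X_t] = -2/5 * exp(-4 t) = -2*exp(-4*t)/5
  Var(X_t) = (6)^2 * (1 - exp(-2*4 t)) / (2 * 4) = 9/2 - 9*exp(-8*t)/2.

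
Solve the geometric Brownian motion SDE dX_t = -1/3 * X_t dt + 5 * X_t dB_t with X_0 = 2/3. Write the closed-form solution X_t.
X_t = 2/3 * exp((-77/6) * t + (5) * B_t)

For GBM dX = mu X dt + sigma X dB with X_0 = x_0, apply Itô to Y = log X: dY = (mu - sigma^2/2) dt + sigma dB, so Y_t = log(x_0) + (mu - sigma^2/2) t + sigma B_t and hence X_t = x_0 * exp((mu - sigma^2/2) t + sigma B_t).
With mu = -1/3, sigma = 5, x_0 = 2/3, this gives:
  X_t = 2/3 * exp((-77/6) * t + (5) * B_t).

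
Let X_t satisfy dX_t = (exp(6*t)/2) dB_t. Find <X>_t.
<X>_t = exp(12*t)/48 - 1/48

For an Itô process dX_t = a(t) dt + b(t) dB_t, the quadratic variation is <X>_t = int_0^t b(s)^2 ds (the drift term does not contribute). Here b(s) = exp(6*s)/2, so
  b(s)^2 = exp(12*s)/4.
Integrating from 0 to t:
  <X>_t = int_0^t (exp(12*s)/4) ds = exp(12*t)/48 - 1/48.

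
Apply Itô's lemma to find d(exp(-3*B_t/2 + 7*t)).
d(exp(-3*B_t/2 + 7*t)) = (65*exp(-3*B_t/2 + 7*t)/8) dt + (-3*exp(-3*B_t/2 + 7*t)/2) dB_t

Itô's formula for f(t, x): d f(t, B_t) = (f_t + (1/2) f_xx) dt + f_x dB_t. Compute partials of f(t, x) = exp(7*t - 3*x/2):
  f_t(t,x)  = 7*exp(7*t - 3*x/2)
  f_x(t,x)  = -3*exp(7*t - 3*x/2)/2
  f_xx(t,x) = 9*exp(7*t - 3*x/2)/4
Assemble drift = f_t + (1/2) f_xx = 65*exp(7*t - 3*x/2)/8 and diffusion = f_x = -3*exp(7*t - 3*x/2)/2. Substituting x = B_t:
  d(exp(-3*B_t/2 + 7*t)) = (65*exp(-3*B_t/2 + 7*t)/8) dt + (-3*exp(-3*B_t/2 + 7*t)/2) dB_t.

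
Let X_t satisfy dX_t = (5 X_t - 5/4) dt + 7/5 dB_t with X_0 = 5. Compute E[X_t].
E[X_t] = 19*exp(5*t)/4 + 1/4

Taking expectations and using E[dB_t] = 0, the mean m(t) = E[X_t] satisfies the ODE m'(t) = a m(t) + b with m(0) = x_0. With a = 5, b = -5/4, x_0 = 5, the solution is
  m(t) = x_0 * exp(a t) + (b/a) * (exp(a t) - 1)
       = 5 * exp(5 t) + ((-5/4)/5) * (exp(5 t) - 1)
       = 19*exp(5*t)/4 + 1/4.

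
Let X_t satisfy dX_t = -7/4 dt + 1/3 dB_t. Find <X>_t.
<X>_t = t/9

For an Itô process dX_t = a(t) dt + b(t) dB_t, the quadratic variation is <X>_t = int_0^t b(s)^2 ds (the drift term does not contribute). Here b(s) = 1/3, so
  b(s)^2 = 1/9.
Integrating from 0 to t:
  <X>_t = int_0^t (1/9) ds = t/9.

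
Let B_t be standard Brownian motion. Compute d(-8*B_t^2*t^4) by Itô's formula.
d(-8*B_t^2*t^4) = (8*t^3*(-4*B_t^2 - t)) dt + (-16*B_t*t^4) dB_t

Itô's formula for f(t, x): d f(t, B_t) = (f_t + (1/2) f_xx) dt + f_x dB_t. Compute partials of f(t, x) = -8*t^4*x^2:
  f_t(t,x)  = -32*t^3*x^2
  f_x(t,x)  = -16*t^4*x
  f_xx(t,x) = -16*t^4
Assemble drift = f_t + (1/2) f_xx = 8*t^3*(-t - 4*x^2) and diffusion = f_x = -16*t^4*x. Substituting x = B_t:
  d(-8*B_t^2*t^4) = (8*t^3*(-4*B_t^2 - t)) dt + (-16*B_t*t^4) dB_t.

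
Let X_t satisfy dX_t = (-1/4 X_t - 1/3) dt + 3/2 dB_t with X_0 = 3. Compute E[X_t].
E[X_t] = -4/3 + 13*exp(-t/4)/3

Taking expectations and using E[dB_t] = 0, the mean m(t) = E[X_t] satisfies the ODE m'(t) = a m(t) + b with m(0) = x_0. With a = -1/4, b = -1/3, x_0 = 3, the solution is
  m(t) = x_0 * exp(a t) + (b/a) * (exp(a t) - 1)
       = 3 * exp((-1/4) t) + ((-1/3)/(-1/4)) * (exp((-1/4) t) - 1)
       = -4/3 + 13*exp(-t/4)/3.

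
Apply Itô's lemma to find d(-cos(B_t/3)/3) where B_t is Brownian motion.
d(-cos(B_t/3)/3) = (cos(B_t/3)/54) dt + (sin(B_t/3)/9) dB_t

Itô's formula for f(B_t) gives d f(B_t) = f'(B_t) dB_t + (1/2) f''(B_t) dt. Compute derivatives of f(x) = -cos(x/3)/3:
  f'(x)  = sin(x/3)/9
  f''(x) = cos(x/3)/27
Substitute x = B_t and multiply the f'' term by 1/2:
  drift     = (1/2) * (cos(x/3)/27) evaluated at B_t = cos(B_t/3)/54
  diffusion = (sin(x/3)/9) evaluated at B_t = sin(B_t/3)/9
Therefore d(-cos(B_t/3)/3) = (cos(B_t/3)/54) dt + (sin(B_t/3)/9) dB_t.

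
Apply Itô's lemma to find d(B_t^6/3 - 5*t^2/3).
d(B_t^6/3 - 5*t^2/3) = (5*B_t^4 - 10*t/3) dt + (2*B_t^5) dB_t

Itô's formula for f(t, x): d f(t, B_t) = (f_t + (1/2) f_xx) dt + f_x dB_t. Compute partials of f(t, x) = -5*t^2/3 + x^6/3:
  f_t(t,x)  = -10*t/3
  f_x(t,x)  = 2*x^5
  f_xx(t,x) = 10*x^4
Assemble drift = f_t + (1/2) f_xx = -10*t/3 + 5*x^4 and diffusion = f_x = 2*x^5. Substituting x = B_t:
  d(B_t^6/3 - 5*t^2/3) = (5*B_t^4 - 10*t/3) dt + (2*B_t^5) dB_t.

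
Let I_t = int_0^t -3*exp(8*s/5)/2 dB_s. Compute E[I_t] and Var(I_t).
E[I_t] = 0; Var(I_t) = 45*exp(16*t/5)/64 - 45/64

The Itô integral of a deterministic integrand f(s) has mean 0 because each increment f(s) * (B_{s+ds} - B_s) has mean 0. By the Itô isometry:
  Var( int_0^t f(s) dB_s ) = E[ (int_0^t f(s) dB_s)^2 ] = int_0^t f(s)^2 ds.
Here f(s) = -3*exp(8*s/5)/2, so f(s)^2 = 9*exp(16*s/5)/4. Integrate:
  int_0^t (9*exp(16*s/5)/4) ds = 45*exp(16*t/5)/64 - 45/64.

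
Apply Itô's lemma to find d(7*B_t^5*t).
d(7*B_t^5*t) = (7*B_t^3*(B_t^2 + 10*t)) dt + (35*B_t^4*t) dB_t

Itô's formula for f(t, x): d f(t, B_t) = (f_t + (1/2) f_xx) dt + f_x dB_t. Compute partials of f(t, x) = 7*t*x^5:
  f_t(t,x)  = 7*x^5
  f_x(t,x)  = 35*t*x^4
  f_xx(t,x) = 140*t*x^3
Assemble drift = f_t + (1/2) f_xx = 7*x^3*(10*t + x^2) and diffusion = f_x = 35*t*x^4. Substituting x = B_t:
  d(7*B_t^5*t) = (7*B_t^3*(B_t^2 + 10*t)) dt + (35*B_t^4*t) dB_t.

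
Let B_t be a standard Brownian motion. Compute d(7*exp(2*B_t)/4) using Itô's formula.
d(7*exp(2*B_t)/4) = (7*exp(2*B_t)/2) dt + (7*exp(2*B_t)/2) dB_t

Itô's formula for f(B_t) gives d f(B_t) = f'(B_t) dB_t + (1/2) f''(B_t) dt. Compute derivatives of f(x) = 7*exp(2*x)/4:
  f'(x)  = 7*exp(2*x)/2
  f''(x) = 7*exp(2*x)
Substitute x = B_t and multiply the f'' term by 1/2:
  drift     = (1/2) * (7*exp(2*x)) evaluated at B_t = 7*exp(2*B_t)/2
  diffusion = (7*exp(2*x)/2) evaluated at B_t = 7*exp(2*B_t)/2
Therefore d(7*exp(2*B_t)/4) = (7*exp(2*B_t)/2) dt + (7*exp(2*B_t)/2) dB_t.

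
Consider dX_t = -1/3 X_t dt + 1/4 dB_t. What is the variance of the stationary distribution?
lim Var(X_t) = 3/32

The OU SDE dX = -theta X dt + sigma dB admits the integrating factor exp(theta t): d(exp(theta t) X_t) = sigma exp(theta t) dB_t. Integrating from 0 to t gives X_t = x_0 * exp(-theta t) + sigma * int_0^t exp(-theta (t-s)) dB_s for any initial x_0. The Itô integral has variance (by the Itô isometry) sigma^2 * int_0^t exp(-2 theta (t - s)) ds = sigma^2 * (1 - exp(-2 theta t)) / (2 theta), independent of x_0.
With theta = 1/3, sigma = 1/4:
  Var(X_t) = (1/4)^2 * (1 - exp(-2*1/3 t)) / (2 * 1/3) = 3/32 - 3*exp(-2*t/3)/32.
As t -> infinity, exp(-2*1/3 t) -> 0, so the stationary variance is sigma^2 / (2 theta) = 3/32.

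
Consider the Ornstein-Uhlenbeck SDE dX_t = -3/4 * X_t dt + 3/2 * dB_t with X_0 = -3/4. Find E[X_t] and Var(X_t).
E[X_t] = -3*exp(-3*t/4)/4; Var(X_t) = 3/2 - 3*exp(-3*t/2)/2

The OU SDE dX = -theta X dt + sigma dB admits the integrating factor exp(theta t): d(exp(theta t) X_t) = sigma exp(theta t) dB_t. Integrating from 0 to t:
  X_t = x_0 * exp(-theta t) + sigma * int_0^t exp(-theta (t-s)) dB_s.
The Itô integral has mean 0 and (by the Itô isometry) variance sigma^2 * int_0^t exp(-2 theta (t - s)) ds = sigma^2 * (1 - exp(-2 theta t)) / (2 theta).
With theta = 3/4, sigma = 3/2, x_0 = -3/4:
  E[X_t] = -3/4 * exp(-3/4 t) = -3*exp(-3*t/4)/4
  Var(X_t) = (3/2)^2 * (1 - exp(-2*3/4 t)) / (2 * 3/4) = 3/2 - 3*exp(-3*t/2)/2.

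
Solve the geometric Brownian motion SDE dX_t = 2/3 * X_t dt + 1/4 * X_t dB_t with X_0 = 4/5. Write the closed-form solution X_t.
X_t = 4/5 * exp((61/96) * t + (1/4) * B_t)

For GBM dX = mu X dt + sigma X dB with X_0 = x_0, apply Itô to Y = log X: dY = (mu - sigma^2/2) dt + sigma dB, so Y_t = log(x_0) + (mu - sigma^2/2) t + sigma B_t and hence X_t = x_0 * exp((mu - sigma^2/2) t + sigma B_t).
With mu = 2/3, sigma = 1/4, x_0 = 4/5, this gives:
  X_t = 4/5 * exp((61/96) * t + (1/4) * B_t).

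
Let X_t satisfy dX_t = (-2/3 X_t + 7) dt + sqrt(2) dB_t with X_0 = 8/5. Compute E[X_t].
E[X_t] = 21/2 - 89*exp(-2*t/3)/10

Taking expectations and using E[dB_t] = 0, the mean m(t) = E[X_t] satisfies the ODE m'(t) = a m(t) + b with m(0) = x_0. With a = -2/3, b = 7, x_0 = 8/5, the solution is
  m(t) = x_0 * exp(a t) + (b/a) * (exp(a t) - 1)
       = (8/5) * exp((-2/3) t) + (7/(-2/3)) * (exp((-2/3) t) - 1)
       = 21/2 - 89*exp(-2*t/3)/10.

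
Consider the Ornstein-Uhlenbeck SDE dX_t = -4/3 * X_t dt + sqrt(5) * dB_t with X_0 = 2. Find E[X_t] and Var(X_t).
E[X_t] = 2*exp(-4*t/3); Var(X_t) = 15/8 - 15*exp(-8*t/3)/8

The OU SDE dX = -theta X dt + sigma dB admits the integrating factor exp(theta t): d(exp(theta t) X_t) = sigma exp(theta t) dB_t. Integrating from 0 to t:
  X_t = x_0 * exp(-theta t) + sigma * int_0^t exp(-theta (t-s)) dB_s.
The Itô integral has mean 0 and (by the Itô isometry) variance sigma^2 * int_0^t exp(-2 theta (t - s)) ds = sigma^2 * (1 - exp(-2 theta t)) / (2 theta).
With theta = 4/3, sigma = sqrt(5), x_0 = 2:
  E[X_t] = 2 * exp(-4/3 t) = 2*exp(-4*t/3)
  Var(X_t) = (sqrt(5))^2 * (1 - exp(-2*4/3 t)) / (2 * 4/3) = 15/8 - 15*exp(-8*t/3)/8.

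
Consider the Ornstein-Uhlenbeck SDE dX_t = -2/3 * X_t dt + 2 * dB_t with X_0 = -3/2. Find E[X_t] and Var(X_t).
E[X_t] = -3*exp(-2*t/3)/2; Var(X_t) = 3 - 3*exp(-4*t/3)

The OU SDE dX = -theta X dt + sigma dB admits the integrating factor exp(theta t): d(exp(theta t) X_t) = sigma exp(theta t) dB_t. Integrating from 0 to t:
  X_t = x_0 * exp(-theta t) + sigma * int_0^t exp(-theta (t-s)) dB_s.
The Itô integral has mean 0 and (by the Itô isometry) variance sigma^2 * int_0^t exp(-2 theta (t - s)) ds = sigma^2 * (1 - exp(-2 theta t)) / (2 theta).
With theta = 2/3, sigma = 2, x_0 = -3/2:
  E[X_t] = -3/2 * exp(-2/3 t) = -3*exp(-2*t/3)/2
  Var(X_t) = (2)^2 * (1 - exp(-2*2/3 t)) / (2 * 2/3) = 3 - 3*exp(-4*t/3).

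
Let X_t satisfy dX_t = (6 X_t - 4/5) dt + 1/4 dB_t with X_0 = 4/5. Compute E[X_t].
E[X_t] = 2*exp(6*t)/3 + 2/15

Taking expectations and using E[dB_t] = 0, the mean m(t) = E[X_t] satisfies the ODE m'(t) = a m(t) + b with m(0) = x_0. With a = 6, b = -4/5, x_0 = 4/5, the solution is
  m(t) = x_0 * exp(a t) + (b/a) * (exp(a t) - 1)
       = (4/5) * exp(6 t) + ((-4/5)/6) * (exp(6 t) - 1)
       = 2*exp(6*t)/3 + 2/15.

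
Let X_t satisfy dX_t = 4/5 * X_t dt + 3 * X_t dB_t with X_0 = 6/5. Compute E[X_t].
E[X_t] = 6*exp(4*t/5)/5

For GBM dX = mu X dt + sigma X dB with X_0 = x_0, apply Itô to Y = log X: dY = (mu - sigma^2/2) dt + sigma dB, so Y_t = log(x_0) + (mu - sigma^2/2) t + sigma B_t and hence X_t = x_0 * exp((mu - sigma^2/2) t + sigma B_t).
With mu = 4/5, sigma = 3, x_0 = 6/5, this gives:
  X_t = 6/5 * exp((-37/10) * t + (3) * B_t).
Since sigma*B_t ~ Normal(0, sigma^2 t), E[exp(sigma*B_t)] = exp(sigma^2 t / 2); so E[X_t] = x_0 * exp((mu - sigma^2/2) t) * exp(sigma^2 t / 2) = x_0 * exp(mu t) = 6*exp(4*t/5)/5.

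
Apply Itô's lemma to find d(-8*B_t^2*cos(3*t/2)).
d(-8*B_t^2*cos(3*t/2)) = (12*B_t^2*sin(3*t/2) - 8*cos(3*t/2)) dt + (-16*B_t*cos(3*t/2)) dB_t

Itô's formula for f(t, x): d f(t, B_t) = (f_t + (1/2) f_xx) dt + f_x dB_t. Compute partials of f(t, x) = -8*x^2*cos(3*t/2):
  f_t(t,x)  = 12*x^2*sin(3*t/2)
  f_x(t,x)  = -16*x*cos(3*t/2)
  f_xx(t,x) = -16*cos(3*t/2)
Assemble drift = f_t + (1/2) f_xx = 12*x^2*sin(3*t/2) - 8*cos(3*t/2) and diffusion = f_x = -16*x*cos(3*t/2). Substituting x = B_t:
  d(-8*B_t^2*cos(3*t/2)) = (12*B_t^2*sin(3*t/2) - 8*cos(3*t/2)) dt + (-16*B_t*cos(3*t/2)) dB_t.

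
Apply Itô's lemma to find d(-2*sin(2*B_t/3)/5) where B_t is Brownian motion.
d(-2*sin(2*B_t/3)/5) = (4*sin(2*B_t/3)/45) dt + (-4*cos(2*B_t/3)/15) dB_t

Itô's formula for f(B_t) gives d f(B_t) = f'(B_t) dB_t + (1/2) f''(B_t) dt. Compute derivatives of f(x) = -2*sin(2*x/3)/5:
  f'(x)  = -4*cos(2*x/3)/15
  f''(x) = 8*sin(2*x/3)/45
Substitute x = B_t and multiply the f'' term by 1/2:
  drift     = (1/2) * (8*sin(2*x/3)/45) evaluated at B_t = 4*sin(2*B_t/3)/45
  diffusion = (-4*cos(2*x/3)/15) evaluated at B_t = -4*cos(2*B_t/3)/15
Therefore d(-2*sin(2*B_t/3)/5) = (4*sin(2*B_t/3)/45) dt + (-4*cos(2*B_t/3)/15) dB_t.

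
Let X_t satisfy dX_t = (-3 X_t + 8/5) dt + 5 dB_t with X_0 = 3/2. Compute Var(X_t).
Var(X_t) = 25/6 - 25*exp(-6*t)/6

The variance V(t) = Var(X_t) satisfies V'(t) = 2 a V(t) + c^2 with V(0) = 0 (drift coefficient is linear in X, diffusion is constant). With a = -3, c = 5, the solution is
  V(t) = (c^2 / (2 a)) * (exp(2 a t) - 1)
       = (5^2 / (2*(-3))) * (exp((-6) t) - 1)
       = 25/6 - 25*exp(-6*t)/6.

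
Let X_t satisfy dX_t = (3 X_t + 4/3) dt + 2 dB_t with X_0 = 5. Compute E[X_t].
E[X_t] = 49*exp(3*t)/9 - 4/9

Taking expectations and using E[dB_t] = 0, the mean m(t) = E[X_t] satisfies the ODE m'(t) = a m(t) + b with m(0) = x_0. With a = 3, b = 4/3, x_0 = 5, the solution is
  m(t) = x_0 * exp(a t) + (b/a) * (exp(a t) - 1)
       = 5 * exp(3 t) + ((4/3)/3) * (exp(3 t) - 1)
       = 49*exp(3*t)/9 - 4/9.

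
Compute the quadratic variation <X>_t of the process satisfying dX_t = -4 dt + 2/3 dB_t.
<X>_t = 4*t/9

For an Itô process dX_t = a(t) dt + b(t) dB_t, the quadratic variation is <X>_t = int_0^t b(s)^2 ds (the drift term does not contribute). Here b(s) = 2/3, so
  b(s)^2 = 4/9.
Integrating from 0 to t:
  <X>_t = int_0^t (4/9) ds = 4*t/9.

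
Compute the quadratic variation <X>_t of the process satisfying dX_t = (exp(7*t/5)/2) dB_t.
<X>_t = 5*exp(14*t/5)/56 - 5/56

For an Itô process dX_t = a(t) dt + b(t) dB_t, the quadratic variation is <X>_t = int_0^t b(s)^2 ds (the drift term does not contribute). Here b(s) = exp(7*s/5)/2, so
  b(s)^2 = exp(14*s/5)/4.
Integrating from 0 to t:
  <X>_t = int_0^t (exp(14*s/5)/4) ds = 5*exp(14*t/5)/56 - 5/56.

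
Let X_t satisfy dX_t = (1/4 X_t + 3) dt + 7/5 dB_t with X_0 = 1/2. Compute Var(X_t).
Var(X_t) = 98*exp(t/2)/25 - 98/25

The variance V(t) = Var(X_t) satisfies V'(t) = 2 a V(t) + c^2 with V(0) = 0 (drift coefficient is linear in X, diffusion is constant). With a = 1/4, c = 7/5, the solution is
  V(t) = (c^2 / (2 a)) * (exp(2 a t) - 1)
       = ((7/5)^2 / (2*(1/4))) * (exp((1/2) t) - 1)
       = 98*exp(t/2)/25 - 98/25.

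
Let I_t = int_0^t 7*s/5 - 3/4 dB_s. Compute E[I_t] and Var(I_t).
E[I_t] = 0; Var(I_t) = t*(784*t^2 - 1260*t + 675)/1200

The Itô integral of a deterministic integrand f(s) has mean 0 because each increment f(s) * (B_{s+ds} - B_s) has mean 0. By the Itô isometry:
  Var( int_0^t f(s) dB_s ) = E[ (int_0^t f(s) dB_s)^2 ] = int_0^t f(s)^2 ds.
Here f(s) = 7*s/5 - 3/4, so f(s)^2 = (28*s - 15)^2/400. Integrate:
  int_0^t ((28*s - 15)^2/400) ds = t*(784*t^2 - 1260*t + 675)/1200.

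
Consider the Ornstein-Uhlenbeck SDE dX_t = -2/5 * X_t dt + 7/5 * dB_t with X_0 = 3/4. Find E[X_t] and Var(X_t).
E[X_t] = 3*exp(-2*t/5)/4; Var(X_t) = 49/20 - 49*exp(-4*t/5)/20

The OU SDE dX = -theta X dt + sigma dB admits the integrating factor exp(theta t): d(exp(theta t) X_t) = sigma exp(theta t) dB_t. Integrating from 0 to t:
  X_t = x_0 * exp(-theta t) + sigma * int_0^t exp(-theta (t-s)) dB_s.
The Itô integral has mean 0 and (by the Itô isometry) variance sigma^2 * int_0^t exp(-2 theta (t - s)) ds = sigma^2 * (1 - exp(-2 theta t)) / (2 theta).
With theta = 2/5, sigma = 7/5, x_0 = 3/4:
  E[X_t] = 3/4 * exp(-2/5 t) = 3*exp(-2*t/5)/4
  Var(X_t) = (7/5)^2 * (1 - exp(-2*2/5 t)) / (2 * 2/5) = 49/20 - 49*exp(-4*t/5)/20.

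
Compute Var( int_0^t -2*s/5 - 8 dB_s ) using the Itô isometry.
Var = 4*t*(t^2 + 60*t + 1200)/75

The Itô integral of a deterministic integrand f(s) has mean 0 because each increment f(s) * (B_{s+ds} - B_s) has mean 0. By the Itô isometry:
  Var( int_0^t f(s) dB_s ) = E[ (int_0^t f(s) dB_s)^2 ] = int_0^t f(s)^2 ds.
Here f(s) = -2*s/5 - 8, so f(s)^2 = 4*(s + 20)^2/25. Integrate:
  int_0^t (4*(s + 20)^2/25) ds = 4*t*(t^2 + 60*t + 1200)/75.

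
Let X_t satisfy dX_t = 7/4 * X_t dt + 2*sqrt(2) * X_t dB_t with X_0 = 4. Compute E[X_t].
E[X_t] = 4*exp(7*t/4)

For GBM dX = mu X dt + sigma X dB with X_0 = x_0, apply Itô to Y = log X: dY = (mu - sigma^2/2) dt + sigma dB, so Y_t = log(x_0) + (mu - sigma^2/2) t + sigma B_t and hence X_t = x_0 * exp((mu - sigma^2/2) t + sigma B_t).
With mu = 7/4, sigma = 2*sqrt(2), x_0 = 4, this gives:
  X_t = 4 * exp((-9/4) * t + (2*sqrt(2)) * B_t).
Since sigma*B_t ~ Normal(0, sigma^2 t), E[exp(sigma*B_t)] = exp(sigma^2 t / 2); so E[X_t] = x_0 * exp((mu - sigma^2/2) t) * exp(sigma^2 t / 2) = x_0 * exp(mu t) = 4*exp(7*t/4).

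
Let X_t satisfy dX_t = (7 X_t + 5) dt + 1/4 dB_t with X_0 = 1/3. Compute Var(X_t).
Var(X_t) = exp(14*t)/224 - 1/224

The variance V(t) = Var(X_t) satisfies V'(t) = 2 a V(t) + c^2 with V(0) = 0 (drift coefficient is linear in X, diffusion is constant). With a = 7, c = 1/4, the solution is
  V(t) = (c^2 / (2 a)) * (exp(2 a t) - 1)
       = ((1/4)^2 / (2*7)) * (exp(14 t) - 1)
       = exp(14*t)/224 - 1/224.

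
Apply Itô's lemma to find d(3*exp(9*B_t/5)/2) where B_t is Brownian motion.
d(3*exp(9*B_t/5)/2) = (243*exp(9*B_t/5)/100) dt + (27*exp(9*B_t/5)/10) dB_t

Itô's formula for f(B_t) gives d f(B_t) = f'(B_t) dB_t + (1/2) f''(B_t) dt. Compute derivatives of f(x) = 3*exp(9*x/5)/2:
  f'(x)  = 27*exp(9*x/5)/10
  f''(x) = 243*exp(9*x/5)/50
Substitute x = B_t and multiply the f'' term by 1/2:
  drift     = (1/2) * (243*exp(9*x/5)/50) evaluated at B_t = 243*exp(9*B_t/5)/100
  diffusion = (27*exp(9*x/5)/10) evaluated at B_t = 27*exp(9*B_t/5)/10
Therefore d(3*exp(9*B_t/5)/2) = (243*exp(9*B_t/5)/100) dt + (27*exp(9*B_t/5)/10) dB_t.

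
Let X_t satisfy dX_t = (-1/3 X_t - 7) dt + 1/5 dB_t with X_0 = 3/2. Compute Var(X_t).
Var(X_t) = 3/50 - 3*exp(-2*t/3)/50

The variance V(t) = Var(X_t) satisfies V'(t) = 2 a V(t) + c^2 with V(0) = 0 (drift coefficient is linear in X, diffusion is constant). With a = -1/3, c = 1/5, the solution is
  V(t) = (c^2 / (2 a)) * (exp(2 a t) - 1)
       = ((1/5)^2 / (2*(-1/3))) * (exp((-2/3) t) - 1)
       = 3/50 - 3*exp(-2*t/3)/50.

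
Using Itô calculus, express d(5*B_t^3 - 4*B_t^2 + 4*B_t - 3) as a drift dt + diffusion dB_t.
d(5*B_t^3 - 4*B_t^2 + 4*B_t - 3) = (15*B_t - 4) dt + (15*B_t^2 - 8*B_t + 4) dB_t

Itô's formula for f(B_t) gives d f(B_t) = f'(B_t) dB_t + (1/2) f''(B_t) dt. Compute derivatives of f(x) = 5*x^3 - 4*x^2 + 4*x - 3:
  f'(x)  = 15*x^2 - 8*x + 4
  f''(x) = 30*x - 8
Substitute x = B_t and multiply the f'' term by 1/2:
  drift     = (1/2) * (30*x - 8) evaluated at B_t = 15*B_t - 4
  diffusion = (15*x^2 - 8*x + 4) evaluated at B_t = 15*B_t^2 - 8*B_t + 4
Therefore d(5*B_t^3 - 4*B_t^2 + 4*B_t - 3) = (15*B_t - 4) dt + (15*B_t^2 - 8*B_t + 4) dB_t.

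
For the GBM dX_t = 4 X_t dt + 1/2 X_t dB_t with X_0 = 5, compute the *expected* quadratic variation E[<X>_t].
E[<X>_t] = 25*exp(33*t/4)/33 - 25/33

<X>_t = int_0^t ((1/2) * X_s)^2 ds. Taking expectation inside the integral: E[<X>_t] = (1/2)^2 * int_0^t E[X_s^2] ds. For GBM, E[X_s^2] = x_0^2 * exp((2 mu + sigma^2) s). Integrating:
  E[<X>_t] = (1/2)^2 * 5^2 * (exp((2*4 + (1/2)^2) t) - 1) / (2*4 + (1/2)^2)
           = (1/2)^2 * 5^2 * (exp((33/4) t) - 1) / (33/4) = 25*exp(33*t/4)/33 - 25/33.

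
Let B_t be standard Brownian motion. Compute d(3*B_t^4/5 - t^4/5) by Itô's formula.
d(3*B_t^4/5 - t^4/5) = (18*B_t^2/5 - 4*t^3/5) dt + (12*B_t^3/5) dB_t

Itô's formula for f(t, x): d f(t, B_t) = (f_t + (1/2) f_xx) dt + f_x dB_t. Compute partials of f(t, x) = -t^4/5 + 3*x^4/5:
  f_t(t,x)  = -4*t^3/5
  f_x(t,x)  = 12*x^3/5
  f_xx(t,x) = 36*x^2/5
Assemble drift = f_t + (1/2) f_xx = -4*t^3/5 + 18*x^2/5 and diffusion = f_x = 12*x^3/5. Substituting x = B_t:
  d(3*B_t^4/5 - t^4/5) = (18*B_t^2/5 - 4*t^3/5) dt + (12*B_t^3/5) dB_t.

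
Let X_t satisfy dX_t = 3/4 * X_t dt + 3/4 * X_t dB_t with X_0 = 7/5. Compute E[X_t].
E[X_t] = 7*exp(3*t/4)/5

For GBM dX = mu X dt + sigma X dB with X_0 = x_0, apply Itô to Y = log X: dY = (mu - sigma^2/2) dt + sigma dB, so Y_t = log(x_0) + (mu - sigma^2/2) t + sigma B_t and hence X_t = x_0 * exp((mu - sigma^2/2) t + sigma B_t).
With mu = 3/4, sigma = 3/4, x_0 = 7/5, this gives:
  X_t = 7/5 * exp((15/32) * t + (3/4) * B_t).
Since sigma*B_t ~ Normal(0, sigma^2 t), E[exp(sigma*B_t)] = exp(sigma^2 t / 2); so E[X_t] = x_0 * exp((mu - sigma^2/2) t) * exp(sigma^2 t / 2) = x_0 * exp(mu t) = 7*exp(3*t/4)/5.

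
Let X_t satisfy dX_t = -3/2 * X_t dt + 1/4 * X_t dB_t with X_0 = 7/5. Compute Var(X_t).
Var(X_t) = (49*exp(t/16) - 49)*exp(-3*t)/25

For GBM dX = mu X dt + sigma X dB with X_0 = x_0, apply Itô to Y = log X: dY = (mu - sigma^2/2) dt + sigma dB, so Y_t = log(x_0) + (mu - sigma^2/2) t + sigma B_t and hence X_t = x_0 * exp((mu - sigma^2/2) t + sigma B_t).
With mu = -3/2, sigma = 1/4, x_0 = 7/5, this gives:
  X_t = 7/5 * exp((-49/32) * t + (1/4) * B_t).
Since sigma*B_t ~ Normal(0, sigma^2 t), E[exp(sigma*B_t)] = exp(sigma^2 t / 2); so E[X_t] = x_0 * exp((mu - sigma^2/2) t) * exp(sigma^2 t / 2) = x_0 * exp(mu t) = 7*exp(-3*t/2)/5.
Var(X_t) = E[X_t^2] - (E[X_t])^2 = x_0^2 * exp(2 mu t) * (exp(sigma^2 t) - 1) = (49*exp(t/16) - 49)*exp(-3*t)/25.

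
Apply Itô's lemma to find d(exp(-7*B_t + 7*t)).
d(exp(-7*B_t + 7*t)) = (63*exp(-7*B_t + 7*t)/2) dt + (-7*exp(-7*B_t + 7*t)) dB_t

Itô's formula for f(t, x): d f(t, B_t) = (f_t + (1/2) f_xx) dt + f_x dB_t. Compute partials of f(t, x) = exp(7*t - 7*x):
  f_t(t,x)  = 7*exp(7*t - 7*x)
  f_x(t,x)  = -7*exp(7*t - 7*x)
  f_xx(t,x) = 49*exp(7*t - 7*x)
Assemble drift = f_t + (1/2) f_xx = 63*exp(7*t - 7*x)/2 and diffusion = f_x = -7*exp(7*t - 7*x). Substituting x = B_t:
  d(exp(-7*B_t + 7*t)) = (63*exp(-7*B_t + 7*t)/2) dt + (-7*exp(-7*B_t + 7*t)) dB_t.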